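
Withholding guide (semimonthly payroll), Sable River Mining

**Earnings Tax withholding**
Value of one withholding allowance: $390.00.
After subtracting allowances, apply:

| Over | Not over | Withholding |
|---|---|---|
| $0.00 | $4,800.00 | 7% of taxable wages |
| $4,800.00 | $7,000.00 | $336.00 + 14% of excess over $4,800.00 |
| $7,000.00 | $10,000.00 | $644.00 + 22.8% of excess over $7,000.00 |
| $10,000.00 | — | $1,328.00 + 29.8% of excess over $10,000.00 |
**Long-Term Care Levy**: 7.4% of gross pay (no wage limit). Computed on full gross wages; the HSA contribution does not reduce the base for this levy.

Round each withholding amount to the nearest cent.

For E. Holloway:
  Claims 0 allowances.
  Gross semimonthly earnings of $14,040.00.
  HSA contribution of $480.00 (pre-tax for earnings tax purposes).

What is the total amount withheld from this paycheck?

Earnings Tax: taxable = $14,040.00 − $480.00 = $13,560.00
  $1,328.00 + 29.8% × ($13,560.00 − $10,000.00) = $1,328.00 + 29.8% × $3,560.00 = $2,388.88
Long-Term Care Levy: 7.4% × $14,040.00 = $1,038.96
Total: $2,388.88 + $1,038.96 = $3,427.84

$3,427.84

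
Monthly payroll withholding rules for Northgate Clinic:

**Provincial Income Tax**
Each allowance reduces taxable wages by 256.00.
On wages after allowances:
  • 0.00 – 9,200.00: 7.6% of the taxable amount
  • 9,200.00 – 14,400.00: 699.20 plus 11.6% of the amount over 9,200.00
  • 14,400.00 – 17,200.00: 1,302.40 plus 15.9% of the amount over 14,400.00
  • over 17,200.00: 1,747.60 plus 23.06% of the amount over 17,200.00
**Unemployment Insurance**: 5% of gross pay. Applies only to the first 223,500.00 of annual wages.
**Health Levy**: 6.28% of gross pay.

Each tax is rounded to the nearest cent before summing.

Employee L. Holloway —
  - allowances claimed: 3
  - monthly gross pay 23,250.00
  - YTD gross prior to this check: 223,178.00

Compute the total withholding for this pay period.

4,441.83

Provincial Income Tax: taxable = 23,250.00 − 3×256.00 = 22,482.00
  1,747.60 + 23.06% × (22,482.00 − 17,200.00) = 1,747.60 + 23.06% × 5,282.00 = 2,965.63
Unemployment Insurance: cap 223,500.00 − YTD 223,178.00 = 322.00 subject; 5% × 322.00 = 16.10
Health Levy: 6.28% × 23,250.00 = 1,460.10
Total: 2,965.63 + 16.10 + 1,460.10 = 4,441.83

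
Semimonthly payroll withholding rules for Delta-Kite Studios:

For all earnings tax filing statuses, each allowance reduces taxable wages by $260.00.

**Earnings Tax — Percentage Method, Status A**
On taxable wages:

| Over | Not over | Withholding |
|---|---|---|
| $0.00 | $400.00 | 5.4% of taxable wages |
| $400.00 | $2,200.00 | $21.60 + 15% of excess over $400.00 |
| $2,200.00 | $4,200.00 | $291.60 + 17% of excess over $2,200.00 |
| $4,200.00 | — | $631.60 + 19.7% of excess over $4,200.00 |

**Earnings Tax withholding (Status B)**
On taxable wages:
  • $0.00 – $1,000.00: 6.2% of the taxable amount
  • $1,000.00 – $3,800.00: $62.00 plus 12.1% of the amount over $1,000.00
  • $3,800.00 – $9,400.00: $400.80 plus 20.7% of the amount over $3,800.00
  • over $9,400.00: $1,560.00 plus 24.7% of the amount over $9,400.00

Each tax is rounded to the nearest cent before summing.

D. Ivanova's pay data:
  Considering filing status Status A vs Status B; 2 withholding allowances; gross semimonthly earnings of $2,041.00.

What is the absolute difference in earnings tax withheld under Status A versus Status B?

$64.71

Earnings Tax (Status A): taxable = $2,041.00 − 2×$260.00 = $1,521.00
  $21.60 + 15% × ($1,521.00 − $400.00) = $21.60 + 15% × $1,121.00 = $189.75
Earnings Tax (Status B): taxable = $2,041.00 − 2×$260.00 = $1,521.00
  $62.00 + 12.1% × ($1,521.00 − $1,000.00) = $62.00 + 12.1% × $521.00 = $125.04
Difference: |$189.75 − $125.04| = $64.71 (higher under Status A)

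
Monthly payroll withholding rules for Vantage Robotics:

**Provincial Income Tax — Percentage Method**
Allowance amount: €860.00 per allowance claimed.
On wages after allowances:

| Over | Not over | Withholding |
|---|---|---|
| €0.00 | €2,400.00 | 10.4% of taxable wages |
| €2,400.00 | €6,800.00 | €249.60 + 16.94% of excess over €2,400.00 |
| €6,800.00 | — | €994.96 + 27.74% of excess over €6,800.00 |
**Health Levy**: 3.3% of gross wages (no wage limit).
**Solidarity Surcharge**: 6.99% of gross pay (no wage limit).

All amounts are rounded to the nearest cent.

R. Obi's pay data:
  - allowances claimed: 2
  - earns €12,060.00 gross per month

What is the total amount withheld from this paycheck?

€3,217.93

Provincial Income Tax: taxable = €12,060.00 − 2×€860.00 = €10,340.00
  €994.96 + 27.74% × (€10,340.00 − €6,800.00) = €994.96 + 27.74% × €3,540.00 = €1,976.96
Health Levy: 3.3% × €12,060.00 = €397.98
Solidarity Surcharge: 6.99% × €12,060.00 = €842.99
Total: €1,976.96 + €397.98 + €842.99 = €3,217.93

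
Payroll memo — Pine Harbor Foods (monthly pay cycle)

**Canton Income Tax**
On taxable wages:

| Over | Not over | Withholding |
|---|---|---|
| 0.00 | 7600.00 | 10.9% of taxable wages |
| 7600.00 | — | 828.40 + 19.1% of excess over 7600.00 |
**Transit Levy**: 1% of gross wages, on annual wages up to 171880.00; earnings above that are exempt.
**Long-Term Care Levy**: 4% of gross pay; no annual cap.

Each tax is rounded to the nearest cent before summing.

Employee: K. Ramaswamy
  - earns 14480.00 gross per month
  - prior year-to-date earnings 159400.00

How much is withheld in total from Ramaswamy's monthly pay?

2846.48

Canton Income Tax: taxable = 14480.00
  828.40 + 19.1% × (14480.00 − 7600.00) = 828.40 + 19.1% × 6880.00 = 2142.48
Transit Levy: cap 171880.00 − YTD 159400.00 = 12480.00 subject; 1% × 12480.00 = 124.80
Long-Term Care Levy: 4% × 14480.00 = 579.20
Total: 2142.48 + 124.80 + 579.20 = 2846.48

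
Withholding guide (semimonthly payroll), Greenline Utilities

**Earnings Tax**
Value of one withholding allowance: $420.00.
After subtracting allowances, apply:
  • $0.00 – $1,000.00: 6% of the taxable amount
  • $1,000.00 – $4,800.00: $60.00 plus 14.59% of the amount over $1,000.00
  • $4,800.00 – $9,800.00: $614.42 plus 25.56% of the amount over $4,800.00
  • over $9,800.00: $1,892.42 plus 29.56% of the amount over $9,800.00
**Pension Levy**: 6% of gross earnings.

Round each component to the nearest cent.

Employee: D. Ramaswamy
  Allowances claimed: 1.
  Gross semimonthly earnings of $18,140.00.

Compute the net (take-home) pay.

Earnings Tax: taxable = $18,140.00 − 1×$420.00 = $17,720.00
  $1,892.42 + 29.56% × ($17,720.00 − $9,800.00) = $1,892.42 + 29.56% × $7,920.00 = $4,233.57
Pension Levy: 6% × $18,140.00 = $1,088.40
Total withheld: $4,233.57 + $1,088.40 = $5,321.97
Net pay: $18,140.00 − $5,321.97 = $12,818.03

$12,818.03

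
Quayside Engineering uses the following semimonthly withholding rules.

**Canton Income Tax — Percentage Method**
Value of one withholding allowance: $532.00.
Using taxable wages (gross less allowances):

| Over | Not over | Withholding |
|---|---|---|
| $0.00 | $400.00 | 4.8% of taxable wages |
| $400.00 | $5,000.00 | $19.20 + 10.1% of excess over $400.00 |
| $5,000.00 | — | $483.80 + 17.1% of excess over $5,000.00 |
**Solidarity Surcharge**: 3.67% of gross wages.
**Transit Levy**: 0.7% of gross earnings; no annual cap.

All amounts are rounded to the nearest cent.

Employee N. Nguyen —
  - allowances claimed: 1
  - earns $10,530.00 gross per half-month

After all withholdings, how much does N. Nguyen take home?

$8,731.38

Canton Income Tax: taxable = $10,530.00 − 1×$532.00 = $9,998.00
  $483.80 + 17.1% × ($9,998.00 − $5,000.00) = $483.80 + 17.1% × $4,998.00 = $1,338.46
Solidarity Surcharge: 3.67% × $10,530.00 = $386.45
Transit Levy: 0.7% × $10,530.00 = $73.71
Total withheld: $1,338.46 + $386.45 + $73.71 = $1,798.62
Net pay: $10,530.00 − $1,798.62 = $8,731.38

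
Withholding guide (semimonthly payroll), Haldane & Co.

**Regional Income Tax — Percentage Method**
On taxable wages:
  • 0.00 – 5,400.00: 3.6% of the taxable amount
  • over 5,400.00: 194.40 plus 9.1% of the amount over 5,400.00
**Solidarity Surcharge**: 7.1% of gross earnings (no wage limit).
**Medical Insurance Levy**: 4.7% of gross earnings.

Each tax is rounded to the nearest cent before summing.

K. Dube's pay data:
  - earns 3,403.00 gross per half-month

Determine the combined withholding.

Regional Income Tax: taxable = 3,403.00
  3.6% × 3,403.00 = 122.51
Solidarity Surcharge: 7.1% × 3,403.00 = 241.61
Medical Insurance Levy: 4.7% × 3,403.00 = 159.94
Total: 122.51 + 241.61 + 159.94 = 524.06

524.06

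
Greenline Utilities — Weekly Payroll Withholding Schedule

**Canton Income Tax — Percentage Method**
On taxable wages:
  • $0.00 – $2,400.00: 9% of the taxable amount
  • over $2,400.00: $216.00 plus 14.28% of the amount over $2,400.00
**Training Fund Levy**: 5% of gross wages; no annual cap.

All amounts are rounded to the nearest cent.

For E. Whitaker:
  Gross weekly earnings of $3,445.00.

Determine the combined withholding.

$537.48

Canton Income Tax: taxable = $3,445.00
  $216.00 + 14.28% × ($3,445.00 − $2,400.00) = $216.00 + 14.28% × $1,045.00 = $365.23
Training Fund Levy: 5% × $3,445.00 = $172.25
Total: $365.23 + $172.25 = $537.48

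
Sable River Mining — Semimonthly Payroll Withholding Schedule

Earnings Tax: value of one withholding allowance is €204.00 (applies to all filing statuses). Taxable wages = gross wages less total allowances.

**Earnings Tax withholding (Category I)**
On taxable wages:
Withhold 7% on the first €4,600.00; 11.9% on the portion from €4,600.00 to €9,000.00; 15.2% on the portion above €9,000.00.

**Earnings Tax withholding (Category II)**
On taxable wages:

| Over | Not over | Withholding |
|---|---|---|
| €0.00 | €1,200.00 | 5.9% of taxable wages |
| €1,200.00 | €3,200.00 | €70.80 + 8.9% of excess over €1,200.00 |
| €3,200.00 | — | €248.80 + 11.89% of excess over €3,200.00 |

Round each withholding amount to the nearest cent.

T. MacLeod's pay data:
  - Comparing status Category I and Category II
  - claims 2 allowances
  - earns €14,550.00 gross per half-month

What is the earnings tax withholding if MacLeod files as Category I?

€1,627.18

Earnings Tax (Category I): taxable = €14,550.00 − 2×€204.00 = €14,142.00
  €845.60 + 15.2% × (€14,142.00 − €9,000.00) = €845.60 + 15.2% × €5,142.00 = €1,627.18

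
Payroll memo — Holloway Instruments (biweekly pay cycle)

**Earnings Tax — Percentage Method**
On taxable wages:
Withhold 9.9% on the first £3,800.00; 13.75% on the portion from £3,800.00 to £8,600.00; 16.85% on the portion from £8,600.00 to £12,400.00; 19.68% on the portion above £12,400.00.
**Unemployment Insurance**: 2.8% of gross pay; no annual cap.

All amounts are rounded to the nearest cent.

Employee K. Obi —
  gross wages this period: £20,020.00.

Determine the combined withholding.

£3,736.68

Earnings Tax: taxable = £20,020.00
  £1,676.50 + 19.68% × (£20,020.00 − £12,400.00) = £1,676.50 + 19.68% × £7,620.00 = £3,176.12
Unemployment Insurance: 2.8% × £20,020.00 = £560.56
Total: £3,176.12 + £560.56 = £3,736.68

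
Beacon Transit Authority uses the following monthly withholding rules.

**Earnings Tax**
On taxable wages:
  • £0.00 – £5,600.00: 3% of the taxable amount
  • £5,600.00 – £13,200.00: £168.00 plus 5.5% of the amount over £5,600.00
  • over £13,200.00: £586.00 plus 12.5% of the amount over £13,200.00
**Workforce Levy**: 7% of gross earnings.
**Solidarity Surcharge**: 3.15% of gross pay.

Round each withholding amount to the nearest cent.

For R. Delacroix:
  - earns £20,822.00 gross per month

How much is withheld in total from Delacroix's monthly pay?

Earnings Tax: taxable = £20,822.00
  £586.00 + 12.5% × (£20,822.00 − £13,200.00) = £586.00 + 12.5% × £7,622.00 = £1,538.75
Workforce Levy: 7% × £20,822.00 = £1,457.54
Solidarity Surcharge: 3.15% × £20,822.00 = £655.89
Total: £1,538.75 + £1,457.54 + £655.89 = £3,652.18

£3,652.18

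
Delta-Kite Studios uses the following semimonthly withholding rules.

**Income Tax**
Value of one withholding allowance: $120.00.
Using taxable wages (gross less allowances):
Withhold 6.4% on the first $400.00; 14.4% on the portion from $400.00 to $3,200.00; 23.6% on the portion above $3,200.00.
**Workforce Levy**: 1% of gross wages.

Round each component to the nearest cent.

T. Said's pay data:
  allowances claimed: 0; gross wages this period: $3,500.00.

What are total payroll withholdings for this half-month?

Income Tax: taxable = $3,500.00
  $428.80 + 23.6% × ($3,500.00 − $3,200.00) = $428.80 + 23.6% × $300.00 = $499.60
Workforce Levy: 1% × $3,500.00 = $35.00
Total: $499.60 + $35.00 = $534.60

$534.60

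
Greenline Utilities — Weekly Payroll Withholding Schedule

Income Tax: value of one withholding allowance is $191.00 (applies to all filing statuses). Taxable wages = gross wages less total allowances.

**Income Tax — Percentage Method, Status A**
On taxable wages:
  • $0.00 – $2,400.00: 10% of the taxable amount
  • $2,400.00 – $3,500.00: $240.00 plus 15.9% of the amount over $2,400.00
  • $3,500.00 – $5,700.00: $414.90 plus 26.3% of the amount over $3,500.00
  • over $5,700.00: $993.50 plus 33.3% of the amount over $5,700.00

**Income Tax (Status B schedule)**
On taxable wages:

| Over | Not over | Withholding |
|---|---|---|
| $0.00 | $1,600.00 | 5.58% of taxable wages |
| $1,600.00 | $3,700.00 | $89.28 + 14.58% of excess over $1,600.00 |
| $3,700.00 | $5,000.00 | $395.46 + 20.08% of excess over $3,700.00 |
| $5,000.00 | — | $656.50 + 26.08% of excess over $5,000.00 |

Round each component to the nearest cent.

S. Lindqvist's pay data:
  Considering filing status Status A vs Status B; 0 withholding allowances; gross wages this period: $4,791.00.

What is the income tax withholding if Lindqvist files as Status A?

Income Tax (Status A): taxable = $4,791.00
  $414.90 + 26.3% × ($4,791.00 − $3,500.00) = $414.90 + 26.3% × $1,291.00 = $754.43

$754.43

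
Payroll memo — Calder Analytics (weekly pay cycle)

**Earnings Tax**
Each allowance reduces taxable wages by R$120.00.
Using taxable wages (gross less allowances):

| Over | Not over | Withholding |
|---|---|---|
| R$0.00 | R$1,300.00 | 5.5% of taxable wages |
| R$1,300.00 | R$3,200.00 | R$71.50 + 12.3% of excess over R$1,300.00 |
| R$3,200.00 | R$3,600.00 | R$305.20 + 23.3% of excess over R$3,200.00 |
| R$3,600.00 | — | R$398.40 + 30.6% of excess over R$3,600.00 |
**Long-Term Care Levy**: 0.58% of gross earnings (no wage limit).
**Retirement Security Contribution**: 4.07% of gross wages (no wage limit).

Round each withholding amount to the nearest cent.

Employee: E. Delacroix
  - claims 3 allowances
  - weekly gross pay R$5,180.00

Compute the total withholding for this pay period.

R$1,012.59

Earnings Tax: taxable = R$5,180.00 − 3×R$120.00 = R$4,820.00
  R$398.40 + 30.6% × (R$4,820.00 − R$3,600.00) = R$398.40 + 30.6% × R$1,220.00 = R$771.72
Long-Term Care Levy: 0.58% × R$5,180.00 = R$30.04
Retirement Security Contribution: 4.07% × R$5,180.00 = R$210.83
Total: R$771.72 + R$30.04 + R$210.83 = R$1,012.59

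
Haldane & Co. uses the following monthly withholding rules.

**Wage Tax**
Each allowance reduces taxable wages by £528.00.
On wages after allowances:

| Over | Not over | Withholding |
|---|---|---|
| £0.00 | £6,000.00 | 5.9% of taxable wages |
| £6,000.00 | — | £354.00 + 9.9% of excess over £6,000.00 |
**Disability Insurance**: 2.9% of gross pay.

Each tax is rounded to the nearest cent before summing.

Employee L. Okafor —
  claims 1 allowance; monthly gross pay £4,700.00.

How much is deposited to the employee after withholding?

£4,317.55

Wage Tax: taxable = £4,700.00 − 1×£528.00 = £4,172.00
  5.9% × £4,172.00 = £246.15
Disability Insurance: 2.9% × £4,700.00 = £136.30
Total withheld: £246.15 + £136.30 = £382.45
Net pay: £4,700.00 − £382.45 = £4,317.55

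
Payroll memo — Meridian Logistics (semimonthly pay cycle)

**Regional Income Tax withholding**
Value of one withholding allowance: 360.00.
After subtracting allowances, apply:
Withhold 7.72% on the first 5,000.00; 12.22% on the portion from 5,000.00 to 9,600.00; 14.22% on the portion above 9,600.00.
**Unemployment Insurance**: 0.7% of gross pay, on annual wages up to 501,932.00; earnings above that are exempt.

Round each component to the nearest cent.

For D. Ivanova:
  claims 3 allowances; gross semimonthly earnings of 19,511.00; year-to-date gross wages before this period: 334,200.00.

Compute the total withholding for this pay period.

2,340.47

Regional Income Tax: taxable = 19,511.00 − 3×360.00 = 18,431.00
  948.12 + 14.22% × (18,431.00 − 9,600.00) = 948.12 + 14.22% × 8,831.00 = 2,203.89
Unemployment Insurance: 0.7% × 19,511.00 = 136.58
Total: 2,203.89 + 136.58 = 2,340.47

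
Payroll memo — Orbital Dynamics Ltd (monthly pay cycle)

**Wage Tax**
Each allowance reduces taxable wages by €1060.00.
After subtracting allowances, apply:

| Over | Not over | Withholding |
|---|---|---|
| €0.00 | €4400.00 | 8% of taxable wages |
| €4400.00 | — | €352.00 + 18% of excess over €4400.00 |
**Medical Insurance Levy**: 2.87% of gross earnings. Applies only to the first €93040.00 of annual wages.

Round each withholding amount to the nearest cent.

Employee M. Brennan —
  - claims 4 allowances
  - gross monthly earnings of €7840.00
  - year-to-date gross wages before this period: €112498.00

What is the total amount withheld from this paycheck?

€288.00

Wage Tax: taxable = €7840.00 − 4×€1060.00 = €3600.00
  8% × €3600.00 = €288.00
Medical Insurance Levy: YTD €112498.00 ≥ cap €93040.00 → €0.00
Total: €288.00 + €0.00 = €288.00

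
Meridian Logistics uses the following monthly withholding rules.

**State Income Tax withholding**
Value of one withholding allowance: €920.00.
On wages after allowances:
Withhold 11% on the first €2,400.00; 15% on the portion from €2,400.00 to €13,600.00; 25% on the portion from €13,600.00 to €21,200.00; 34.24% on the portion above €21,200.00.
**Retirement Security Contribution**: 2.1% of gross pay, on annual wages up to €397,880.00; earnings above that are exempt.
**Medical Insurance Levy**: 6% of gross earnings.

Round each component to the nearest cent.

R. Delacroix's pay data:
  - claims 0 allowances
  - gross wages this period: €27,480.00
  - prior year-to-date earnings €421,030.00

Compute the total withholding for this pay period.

€7,643.07

State Income Tax: taxable = €27,480.00
  €3,844.00 + 34.24% × (€27,480.00 − €21,200.00) = €3,844.00 + 34.24% × €6,280.00 = €5,994.27
Retirement Security Contribution: YTD €421,030.00 ≥ cap €397,880.00 → €0.00
Medical Insurance Levy: 6% × €27,480.00 = €1,648.80
Total: €5,994.27 + €0.00 + €1,648.80 = €7,643.07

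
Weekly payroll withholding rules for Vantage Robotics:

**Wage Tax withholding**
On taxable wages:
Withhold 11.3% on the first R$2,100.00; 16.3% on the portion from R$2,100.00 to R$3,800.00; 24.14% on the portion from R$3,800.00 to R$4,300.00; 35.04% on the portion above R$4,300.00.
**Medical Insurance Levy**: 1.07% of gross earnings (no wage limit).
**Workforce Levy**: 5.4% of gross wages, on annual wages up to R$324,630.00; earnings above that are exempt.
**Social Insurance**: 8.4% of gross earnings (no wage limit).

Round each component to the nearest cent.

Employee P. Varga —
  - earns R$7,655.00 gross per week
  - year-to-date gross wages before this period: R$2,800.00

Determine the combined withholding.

Wage Tax: taxable = R$7,655.00
  R$635.10 + 35.04% × (R$7,655.00 − R$4,300.00) = R$635.10 + 35.04% × R$3,355.00 = R$1,810.69
Medical Insurance Levy: 1.07% × R$7,655.00 = R$81.91
Workforce Levy: 5.4% × R$7,655.00 = R$413.37
Social Insurance: 8.4% × R$7,655.00 = R$643.02
Total: R$1,810.69 + R$81.91 + R$413.37 + R$643.02 = R$2,948.99

R$2,948.99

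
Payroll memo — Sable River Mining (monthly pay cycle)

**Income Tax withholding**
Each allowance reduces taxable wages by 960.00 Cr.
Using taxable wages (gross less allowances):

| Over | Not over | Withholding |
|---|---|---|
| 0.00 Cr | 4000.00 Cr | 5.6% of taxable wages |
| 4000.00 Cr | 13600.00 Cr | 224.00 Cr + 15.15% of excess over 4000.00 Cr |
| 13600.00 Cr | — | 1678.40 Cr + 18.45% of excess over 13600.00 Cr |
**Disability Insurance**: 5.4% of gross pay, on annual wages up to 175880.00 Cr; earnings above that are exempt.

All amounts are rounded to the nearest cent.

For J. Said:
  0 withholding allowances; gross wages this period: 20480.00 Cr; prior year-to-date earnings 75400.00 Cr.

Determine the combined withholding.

4053.68 Cr

Income Tax: taxable = 20480.00 Cr
  1678.40 Cr + 18.45% × (20480.00 Cr − 13600.00 Cr) = 1678.40 Cr + 18.45% × 6880.00 Cr = 2947.76 Cr
Disability Insurance: 5.4% × 20480.00 Cr = 1105.92 Cr
Total: 2947.76 Cr + 1105.92 Cr = 4053.68 Cr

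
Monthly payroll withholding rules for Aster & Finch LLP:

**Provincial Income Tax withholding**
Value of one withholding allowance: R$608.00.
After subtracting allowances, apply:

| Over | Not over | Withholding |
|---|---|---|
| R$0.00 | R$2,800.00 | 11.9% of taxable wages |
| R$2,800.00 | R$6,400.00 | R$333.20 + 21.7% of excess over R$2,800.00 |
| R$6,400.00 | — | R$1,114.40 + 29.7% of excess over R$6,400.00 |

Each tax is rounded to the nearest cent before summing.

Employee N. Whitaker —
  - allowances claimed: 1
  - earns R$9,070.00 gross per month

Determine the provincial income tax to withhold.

R$1,726.81

Provincial Income Tax: taxable = R$9,070.00 − 1×R$608.00 = R$8,462.00
  R$1,114.40 + 29.7% × (R$8,462.00 − R$6,400.00) = R$1,114.40 + 29.7% × R$2,062.00 = R$1,726.81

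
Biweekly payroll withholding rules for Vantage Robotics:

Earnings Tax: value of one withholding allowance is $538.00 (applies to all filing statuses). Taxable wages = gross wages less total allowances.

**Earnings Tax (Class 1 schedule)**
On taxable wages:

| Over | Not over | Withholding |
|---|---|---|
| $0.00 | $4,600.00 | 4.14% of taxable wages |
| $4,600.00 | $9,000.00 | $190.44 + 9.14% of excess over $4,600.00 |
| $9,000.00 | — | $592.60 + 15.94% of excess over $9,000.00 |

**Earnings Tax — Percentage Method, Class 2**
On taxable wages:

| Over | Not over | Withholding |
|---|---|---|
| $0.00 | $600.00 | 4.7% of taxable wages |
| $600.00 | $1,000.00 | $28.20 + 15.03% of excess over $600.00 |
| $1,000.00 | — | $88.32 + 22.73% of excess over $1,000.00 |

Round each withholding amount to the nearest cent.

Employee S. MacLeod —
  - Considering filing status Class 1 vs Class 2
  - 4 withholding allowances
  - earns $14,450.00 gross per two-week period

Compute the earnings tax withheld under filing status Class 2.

$2,656.36

Earnings Tax (Class 2): taxable = $14,450.00 − 4×$538.00 = $12,298.00
  $88.32 + 22.73% × ($12,298.00 − $1,000.00) = $88.32 + 22.73% × $11,298.00 = $2,656.36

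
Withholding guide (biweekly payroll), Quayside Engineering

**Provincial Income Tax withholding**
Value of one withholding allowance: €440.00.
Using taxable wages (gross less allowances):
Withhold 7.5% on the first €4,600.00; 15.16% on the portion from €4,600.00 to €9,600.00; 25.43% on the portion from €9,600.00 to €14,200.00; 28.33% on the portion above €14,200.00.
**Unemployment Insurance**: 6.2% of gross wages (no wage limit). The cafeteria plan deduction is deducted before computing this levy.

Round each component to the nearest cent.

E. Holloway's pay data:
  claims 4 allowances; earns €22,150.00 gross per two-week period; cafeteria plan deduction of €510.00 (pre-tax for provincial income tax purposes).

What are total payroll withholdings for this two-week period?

€5,223.60

Provincial Income Tax: taxable = €22,150.00 − €510.00 − 4×€440.00 = €19,880.00
  €2,272.78 + 28.33% × (€19,880.00 − €14,200.00) = €2,272.78 + 28.33% × €5,680.00 = €3,881.92
Unemployment Insurance: 6.2% × €21,640.00 = €1,341.68
Total: €3,881.92 + €1,341.68 = €5,223.60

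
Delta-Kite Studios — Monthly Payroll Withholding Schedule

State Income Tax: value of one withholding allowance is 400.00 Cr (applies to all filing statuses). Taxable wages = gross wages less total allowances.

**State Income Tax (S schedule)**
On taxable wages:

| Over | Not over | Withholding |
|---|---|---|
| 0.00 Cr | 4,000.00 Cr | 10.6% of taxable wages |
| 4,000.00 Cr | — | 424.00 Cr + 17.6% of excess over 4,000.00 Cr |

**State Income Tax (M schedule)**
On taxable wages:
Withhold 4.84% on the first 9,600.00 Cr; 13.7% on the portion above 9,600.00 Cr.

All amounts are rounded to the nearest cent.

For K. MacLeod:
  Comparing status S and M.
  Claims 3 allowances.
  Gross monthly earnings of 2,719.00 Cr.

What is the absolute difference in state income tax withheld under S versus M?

State Income Tax (S): taxable = 2,719.00 Cr − 3×400.00 Cr = 1,519.00 Cr
  10.6% × 1,519.00 Cr = 161.01 Cr
State Income Tax (M): taxable = 2,719.00 Cr − 3×400.00 Cr = 1,519.00 Cr
  4.84% × 1,519.00 Cr = 73.52 Cr
Difference: |161.01 Cr − 73.52 Cr| = 87.49 Cr (higher under S)

87.49 Cr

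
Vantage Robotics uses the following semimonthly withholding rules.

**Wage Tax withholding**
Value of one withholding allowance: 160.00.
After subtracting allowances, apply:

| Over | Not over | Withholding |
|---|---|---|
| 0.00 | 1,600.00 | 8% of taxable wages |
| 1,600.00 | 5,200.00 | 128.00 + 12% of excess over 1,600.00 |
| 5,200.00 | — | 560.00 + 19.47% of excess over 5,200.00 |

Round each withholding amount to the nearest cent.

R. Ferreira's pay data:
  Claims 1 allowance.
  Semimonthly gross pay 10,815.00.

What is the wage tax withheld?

Wage Tax: taxable = 10,815.00 − 1×160.00 = 10,655.00
  560.00 + 19.47% × (10,655.00 − 5,200.00) = 560.00 + 19.47% × 5,455.00 = 1,622.09

1,622.09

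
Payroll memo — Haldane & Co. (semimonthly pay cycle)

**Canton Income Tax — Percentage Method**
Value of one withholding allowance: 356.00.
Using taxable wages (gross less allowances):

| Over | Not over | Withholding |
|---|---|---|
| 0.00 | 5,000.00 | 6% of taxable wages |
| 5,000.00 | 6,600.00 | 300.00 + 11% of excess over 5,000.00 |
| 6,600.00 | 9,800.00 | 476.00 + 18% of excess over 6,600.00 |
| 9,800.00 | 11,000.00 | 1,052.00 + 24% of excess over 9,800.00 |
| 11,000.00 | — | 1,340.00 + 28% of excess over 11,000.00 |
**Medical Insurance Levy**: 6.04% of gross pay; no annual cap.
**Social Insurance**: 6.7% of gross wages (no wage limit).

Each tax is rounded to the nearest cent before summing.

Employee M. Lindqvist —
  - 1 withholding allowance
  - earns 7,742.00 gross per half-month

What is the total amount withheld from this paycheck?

1,603.81

Canton Income Tax: taxable = 7,742.00 − 1×356.00 = 7,386.00
  476.00 + 18% × (7,386.00 − 6,600.00) = 476.00 + 18% × 786.00 = 617.48
Medical Insurance Levy: 6.04% × 7,742.00 = 467.62
Social Insurance: 6.7% × 7,742.00 = 518.71
Total: 617.48 + 467.62 + 518.71 = 1,603.81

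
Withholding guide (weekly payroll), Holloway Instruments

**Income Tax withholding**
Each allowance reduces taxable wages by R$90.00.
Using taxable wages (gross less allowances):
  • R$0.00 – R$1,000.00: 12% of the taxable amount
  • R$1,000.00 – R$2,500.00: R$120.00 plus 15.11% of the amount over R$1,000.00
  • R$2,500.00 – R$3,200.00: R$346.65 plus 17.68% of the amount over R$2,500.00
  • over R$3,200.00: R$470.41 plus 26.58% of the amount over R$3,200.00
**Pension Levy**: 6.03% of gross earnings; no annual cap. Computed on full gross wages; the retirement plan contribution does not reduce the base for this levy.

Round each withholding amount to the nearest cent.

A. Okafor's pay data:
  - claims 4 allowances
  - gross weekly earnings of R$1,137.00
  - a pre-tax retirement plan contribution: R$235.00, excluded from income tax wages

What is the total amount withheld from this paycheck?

Income Tax: taxable = R$1,137.00 − R$235.00 − 4×R$90.00 = R$542.00
  12% × R$542.00 = R$65.04
Pension Levy: 6.03% × R$1,137.00 = R$68.56
Total: R$65.04 + R$68.56 = R$133.60

R$133.60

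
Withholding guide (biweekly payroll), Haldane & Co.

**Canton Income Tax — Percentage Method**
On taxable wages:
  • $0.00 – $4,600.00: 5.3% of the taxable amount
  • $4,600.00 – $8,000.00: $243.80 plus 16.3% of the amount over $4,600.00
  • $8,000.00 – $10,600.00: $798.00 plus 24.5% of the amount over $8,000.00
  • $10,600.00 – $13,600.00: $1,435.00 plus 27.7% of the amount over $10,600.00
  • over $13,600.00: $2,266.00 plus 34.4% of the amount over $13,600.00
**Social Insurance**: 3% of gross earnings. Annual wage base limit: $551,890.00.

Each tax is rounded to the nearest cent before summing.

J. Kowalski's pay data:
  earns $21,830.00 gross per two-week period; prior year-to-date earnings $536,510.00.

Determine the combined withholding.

$5,558.52

Canton Income Tax: taxable = $21,830.00
  $2,266.00 + 34.4% × ($21,830.00 − $13,600.00) = $2,266.00 + 34.4% × $8,230.00 = $5,097.12
Social Insurance: cap $551,890.00 − YTD $536,510.00 = $15,380.00 subject; 3% × $15,380.00 = $461.40
Total: $5,097.12 + $461.40 = $5,558.52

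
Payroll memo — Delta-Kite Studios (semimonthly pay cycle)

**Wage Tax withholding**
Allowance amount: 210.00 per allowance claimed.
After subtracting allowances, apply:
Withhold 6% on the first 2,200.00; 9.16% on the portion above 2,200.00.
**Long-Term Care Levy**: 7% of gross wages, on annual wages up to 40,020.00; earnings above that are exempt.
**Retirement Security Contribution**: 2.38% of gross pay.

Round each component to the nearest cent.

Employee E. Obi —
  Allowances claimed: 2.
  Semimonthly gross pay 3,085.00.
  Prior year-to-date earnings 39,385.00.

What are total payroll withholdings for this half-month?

292.46

Wage Tax: taxable = 3,085.00 − 2×210.00 = 2,665.00
  132.00 + 9.16% × (2,665.00 − 2,200.00) = 132.00 + 9.16% × 465.00 = 174.59
Long-Term Care Levy: cap 40,020.00 − YTD 39,385.00 = 635.00 subject; 7% × 635.00 = 44.45
Retirement Security Contribution: 2.38% × 3,085.00 = 73.42
Total: 174.59 + 44.45 + 73.42 = 292.46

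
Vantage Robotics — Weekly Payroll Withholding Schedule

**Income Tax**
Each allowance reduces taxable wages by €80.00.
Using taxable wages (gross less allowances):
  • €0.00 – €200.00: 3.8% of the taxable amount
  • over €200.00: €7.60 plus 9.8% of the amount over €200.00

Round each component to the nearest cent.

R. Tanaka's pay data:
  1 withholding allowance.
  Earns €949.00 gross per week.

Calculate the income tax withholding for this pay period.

€73.16

Income Tax: taxable = €949.00 − 1×€80.00 = €869.00
  €7.60 + 9.8% × (€869.00 − €200.00) = €7.60 + 9.8% × €669.00 = €73.16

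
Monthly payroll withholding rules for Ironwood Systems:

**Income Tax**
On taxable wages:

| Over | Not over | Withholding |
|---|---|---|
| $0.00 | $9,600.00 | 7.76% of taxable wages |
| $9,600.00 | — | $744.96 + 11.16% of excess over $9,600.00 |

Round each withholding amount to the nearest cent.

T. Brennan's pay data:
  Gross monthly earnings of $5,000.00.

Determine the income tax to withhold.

Income Tax: taxable = $5,000.00
  7.76% × $5,000.00 = $388.00

$388.00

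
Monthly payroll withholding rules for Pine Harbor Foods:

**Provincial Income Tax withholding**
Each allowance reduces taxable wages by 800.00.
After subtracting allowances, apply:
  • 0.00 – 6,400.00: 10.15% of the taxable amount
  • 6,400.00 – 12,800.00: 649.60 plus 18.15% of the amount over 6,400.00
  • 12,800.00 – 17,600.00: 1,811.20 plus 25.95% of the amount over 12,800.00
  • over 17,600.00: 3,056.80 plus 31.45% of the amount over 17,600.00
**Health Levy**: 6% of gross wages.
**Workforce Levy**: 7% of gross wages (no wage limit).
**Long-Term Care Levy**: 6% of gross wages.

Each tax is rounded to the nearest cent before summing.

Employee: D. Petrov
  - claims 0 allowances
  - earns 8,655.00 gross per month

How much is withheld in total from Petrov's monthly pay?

2,703.33

Provincial Income Tax: taxable = 8,655.00
  649.60 + 18.15% × (8,655.00 − 6,400.00) = 649.60 + 18.15% × 2,255.00 = 1,058.88
Health Levy: 6% × 8,655.00 = 519.30
Workforce Levy: 7% × 8,655.00 = 605.85
Long-Term Care Levy: 6% × 8,655.00 = 519.30
Total: 1,058.88 + 519.30 + 605.85 + 519.30 = 2,703.33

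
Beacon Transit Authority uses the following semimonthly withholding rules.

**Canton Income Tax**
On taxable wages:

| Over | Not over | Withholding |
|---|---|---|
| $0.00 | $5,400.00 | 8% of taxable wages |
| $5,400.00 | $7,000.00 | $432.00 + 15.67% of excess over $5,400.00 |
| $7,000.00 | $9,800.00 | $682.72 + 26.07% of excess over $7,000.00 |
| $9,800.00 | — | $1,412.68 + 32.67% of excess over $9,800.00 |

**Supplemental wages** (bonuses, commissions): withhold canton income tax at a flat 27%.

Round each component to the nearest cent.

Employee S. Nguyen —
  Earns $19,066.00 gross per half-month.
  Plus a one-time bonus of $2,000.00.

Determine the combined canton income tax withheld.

$4,979.88

Canton Income Tax: taxable = $19,066.00
  $1,412.68 + 32.67% × ($19,066.00 − $9,800.00) = $1,412.68 + 32.67% × $9,266.00 = $4,439.88
Supplemental (27% flat on bonus): 27% × $2,000.00 = $540.00
Total canton income tax: $4,439.88 + $540.00 = $4,979.88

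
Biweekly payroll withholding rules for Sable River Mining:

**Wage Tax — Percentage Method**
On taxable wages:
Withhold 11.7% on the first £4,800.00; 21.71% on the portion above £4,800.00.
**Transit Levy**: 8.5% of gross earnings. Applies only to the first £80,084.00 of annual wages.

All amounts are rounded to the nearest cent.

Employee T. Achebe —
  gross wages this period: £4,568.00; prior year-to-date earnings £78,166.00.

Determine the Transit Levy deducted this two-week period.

£163.03

Transit Levy: cap £80,084.00 − YTD £78,166.00 = £1,918.00 subject; 8.5% × £1,918.00 = £163.03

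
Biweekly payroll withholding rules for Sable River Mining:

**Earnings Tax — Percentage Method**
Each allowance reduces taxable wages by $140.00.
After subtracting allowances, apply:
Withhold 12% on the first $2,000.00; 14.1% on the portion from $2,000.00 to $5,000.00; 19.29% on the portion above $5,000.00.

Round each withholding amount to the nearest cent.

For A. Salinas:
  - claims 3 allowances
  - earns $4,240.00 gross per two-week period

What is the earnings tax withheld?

$496.62

Earnings Tax: taxable = $4,240.00 − 3×$140.00 = $3,820.00
  $240.00 + 14.1% × ($3,820.00 − $2,000.00) = $240.00 + 14.1% × $1,820.00 = $496.62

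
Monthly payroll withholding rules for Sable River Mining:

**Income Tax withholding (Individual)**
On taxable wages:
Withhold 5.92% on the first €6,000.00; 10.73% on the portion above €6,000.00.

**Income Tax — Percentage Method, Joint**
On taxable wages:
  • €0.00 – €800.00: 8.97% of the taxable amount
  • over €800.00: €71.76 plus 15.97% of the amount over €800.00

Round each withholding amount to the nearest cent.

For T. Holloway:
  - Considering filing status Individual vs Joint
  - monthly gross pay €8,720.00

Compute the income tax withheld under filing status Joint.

Income Tax (Joint): taxable = €8,720.00
  €71.76 + 15.97% × (€8,720.00 − €800.00) = €71.76 + 15.97% × €7,920.00 = €1,336.58

€1,336.58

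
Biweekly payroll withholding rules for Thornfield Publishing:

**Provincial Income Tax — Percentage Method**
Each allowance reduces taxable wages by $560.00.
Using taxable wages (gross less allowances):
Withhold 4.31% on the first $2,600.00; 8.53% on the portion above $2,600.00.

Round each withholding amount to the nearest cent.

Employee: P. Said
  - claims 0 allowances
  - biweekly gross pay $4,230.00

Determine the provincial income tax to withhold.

$251.10

Provincial Income Tax: taxable = $4,230.00
  $112.06 + 8.53% × ($4,230.00 − $2,600.00) = $112.06 + 8.53% × $1,630.00 = $251.10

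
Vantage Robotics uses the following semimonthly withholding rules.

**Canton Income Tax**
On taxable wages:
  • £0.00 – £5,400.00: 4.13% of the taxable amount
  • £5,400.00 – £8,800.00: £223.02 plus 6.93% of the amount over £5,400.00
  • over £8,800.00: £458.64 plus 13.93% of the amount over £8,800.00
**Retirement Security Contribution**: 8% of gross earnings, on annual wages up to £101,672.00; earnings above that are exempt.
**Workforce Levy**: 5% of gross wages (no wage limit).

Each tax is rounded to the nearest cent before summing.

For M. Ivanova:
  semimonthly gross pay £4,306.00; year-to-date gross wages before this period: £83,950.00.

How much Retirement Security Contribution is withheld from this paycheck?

£344.48

Retirement Security Contribution: 8% × £4,306.00 = £344.48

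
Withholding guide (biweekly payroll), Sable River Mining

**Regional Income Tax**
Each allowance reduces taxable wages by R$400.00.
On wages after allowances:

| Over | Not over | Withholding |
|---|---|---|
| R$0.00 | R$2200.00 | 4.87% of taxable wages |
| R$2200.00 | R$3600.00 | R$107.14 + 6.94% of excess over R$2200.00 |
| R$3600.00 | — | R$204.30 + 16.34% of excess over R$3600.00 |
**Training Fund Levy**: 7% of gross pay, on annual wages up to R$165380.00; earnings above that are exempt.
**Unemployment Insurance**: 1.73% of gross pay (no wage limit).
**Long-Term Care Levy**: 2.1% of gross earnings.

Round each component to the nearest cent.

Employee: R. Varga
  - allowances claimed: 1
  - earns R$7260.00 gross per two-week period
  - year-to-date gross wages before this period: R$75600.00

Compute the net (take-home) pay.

Regional Income Tax: taxable = R$7260.00 − 1×R$400.00 = R$6860.00
  R$204.30 + 16.34% × (R$6860.00 − R$3600.00) = R$204.30 + 16.34% × R$3260.00 = R$736.98
Training Fund Levy: 7% × R$7260.00 = R$508.20
Unemployment Insurance: 1.73% × R$7260.00 = R$125.60
Long-Term Care Levy: 2.1% × R$7260.00 = R$152.46
Total withheld: R$736.98 + R$508.20 + R$125.60 + R$152.46 = R$1523.24
Net pay: R$7260.00 − R$1523.24 = R$5736.76

R$5736.76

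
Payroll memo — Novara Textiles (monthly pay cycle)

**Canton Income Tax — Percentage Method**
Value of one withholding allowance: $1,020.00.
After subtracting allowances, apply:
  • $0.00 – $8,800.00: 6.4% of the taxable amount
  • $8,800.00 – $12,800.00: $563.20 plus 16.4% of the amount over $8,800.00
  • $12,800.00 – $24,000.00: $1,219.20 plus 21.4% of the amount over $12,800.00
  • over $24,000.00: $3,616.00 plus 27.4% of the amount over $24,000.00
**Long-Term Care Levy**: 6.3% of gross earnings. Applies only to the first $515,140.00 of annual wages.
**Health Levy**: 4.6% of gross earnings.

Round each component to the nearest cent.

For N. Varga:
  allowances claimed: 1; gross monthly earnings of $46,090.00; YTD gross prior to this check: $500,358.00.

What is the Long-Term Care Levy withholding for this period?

$931.27

Long-Term Care Levy: cap $515,140.00 − YTD $500,358.00 = $14,782.00 subject; 6.3% × $14,782.00 = $931.27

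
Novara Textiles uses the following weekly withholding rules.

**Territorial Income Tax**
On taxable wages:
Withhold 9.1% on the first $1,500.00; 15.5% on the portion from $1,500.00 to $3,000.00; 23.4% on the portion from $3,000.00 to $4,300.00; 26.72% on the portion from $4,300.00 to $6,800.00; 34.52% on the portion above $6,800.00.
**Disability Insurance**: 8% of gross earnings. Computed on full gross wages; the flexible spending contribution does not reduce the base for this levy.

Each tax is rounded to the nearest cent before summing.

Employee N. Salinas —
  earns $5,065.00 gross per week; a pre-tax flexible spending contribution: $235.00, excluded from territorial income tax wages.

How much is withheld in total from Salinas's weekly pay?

Territorial Income Tax: taxable = $5,065.00 − $235.00 = $4,830.00
  $673.20 + 26.72% × ($4,830.00 − $4,300.00) = $673.20 + 26.72% × $530.00 = $814.82
Disability Insurance: 8% × $5,065.00 = $405.20
Total: $814.82 + $405.20 = $1,220.02

$1,220.02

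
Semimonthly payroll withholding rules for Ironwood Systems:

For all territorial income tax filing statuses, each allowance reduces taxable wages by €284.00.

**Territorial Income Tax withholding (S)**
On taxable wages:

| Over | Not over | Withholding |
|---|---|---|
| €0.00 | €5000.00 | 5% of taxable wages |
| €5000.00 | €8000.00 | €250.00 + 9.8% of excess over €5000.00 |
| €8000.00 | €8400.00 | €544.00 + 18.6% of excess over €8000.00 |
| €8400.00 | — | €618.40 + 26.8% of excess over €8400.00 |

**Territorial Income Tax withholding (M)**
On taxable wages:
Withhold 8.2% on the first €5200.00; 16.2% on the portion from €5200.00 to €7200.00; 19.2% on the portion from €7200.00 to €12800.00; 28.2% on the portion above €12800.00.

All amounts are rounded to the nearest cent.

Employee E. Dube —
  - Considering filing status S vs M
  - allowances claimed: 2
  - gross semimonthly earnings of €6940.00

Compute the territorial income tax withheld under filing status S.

Territorial Income Tax (S): taxable = €6940.00 − 2×€284.00 = €6372.00
  €250.00 + 9.8% × (€6372.00 − €5000.00) = €250.00 + 9.8% × €1372.00 = €384.46

€384.46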